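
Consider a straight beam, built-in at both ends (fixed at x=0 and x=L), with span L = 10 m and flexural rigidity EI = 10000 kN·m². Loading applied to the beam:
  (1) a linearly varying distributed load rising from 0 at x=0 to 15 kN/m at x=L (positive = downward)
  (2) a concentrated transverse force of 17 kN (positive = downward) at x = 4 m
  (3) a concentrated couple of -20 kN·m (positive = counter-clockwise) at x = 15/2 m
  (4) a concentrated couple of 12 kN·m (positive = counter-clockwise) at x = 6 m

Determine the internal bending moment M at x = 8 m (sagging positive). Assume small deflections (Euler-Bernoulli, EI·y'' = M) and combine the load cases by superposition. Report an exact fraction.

M(8) = 1941/500 kN·m

Load 1 — triangular load w₀=15 kN/m (0→w₀ over full span):
  M_1 = 3w₀Lx/20 - w₀L²/30 - w₀x³/(6L) = 3·15·10·8/20 - 15·10²/30 - 15·8³/(6·10) = 2 kN·m
Load 2 — point force P=17 kN at a=4 m (b=L-a=6):
  M_2 = Pa²(a+3b)(L-x)/L³ - Pa²b/L²  [x>a] = 17·4²·(4+3·6)·(10-8)/10³ - 17·4²·6/10² = -544/125 kN·m
Load 3 — applied couple M₀=-20 kN·m at a=15/2 m (b=L-a=5/2):
  M_3 = R_Ax - M_A - M₀  [x>a] with R_A=-9/4, M_A=-25/4 = (-9/4)·8 - (-25/4) - (-20) = 33/4 kN·m
Load 4 — applied couple M₀=12 kN·m at a=6 m (b=L-a=4):
  M_4 = R_Ax - M_A - M₀  [x>a] with R_A=216/125, M_A=96/25 = (216/125)·8 - (96/25) - 12 = -252/125 kN·m
Superposition: M = Σ M_i = 1941/500 kN·m ≈ 3.882000 kN·m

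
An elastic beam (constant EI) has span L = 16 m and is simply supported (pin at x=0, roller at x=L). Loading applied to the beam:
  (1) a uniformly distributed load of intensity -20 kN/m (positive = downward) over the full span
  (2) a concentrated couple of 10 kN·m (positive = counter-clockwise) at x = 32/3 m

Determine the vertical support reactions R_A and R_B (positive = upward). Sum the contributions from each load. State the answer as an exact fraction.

R_A = -1275/8 kN, R_B = -1285/8 kN

Load 1 — uniform load w=-20 kN/m over full span:
  R_A = wL/2 = (-20)·16/2 = -160 kN
  R_B = wL/2 = (-20)·16/2 = -160 kN
Load 2 — applied couple M₀=10 kN·m at a=32/3 m (b=L-a=16/3):
  R_A = M₀/L = 10/16 = 5/8 kN
  R_B = -M₀/L = -10/16 = -5/8 kN
Superposition: R_A = -1275/8 kN, R_B = -1285/8 kN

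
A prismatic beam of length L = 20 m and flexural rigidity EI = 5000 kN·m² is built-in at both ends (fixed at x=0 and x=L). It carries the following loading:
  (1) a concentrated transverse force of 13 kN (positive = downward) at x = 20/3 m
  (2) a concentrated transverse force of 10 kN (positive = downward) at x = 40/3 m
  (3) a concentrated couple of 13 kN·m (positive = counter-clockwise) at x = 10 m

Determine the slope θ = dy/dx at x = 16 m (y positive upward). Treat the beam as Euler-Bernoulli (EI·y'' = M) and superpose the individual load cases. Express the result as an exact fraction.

Load 1 — point force P=13 kN at a=20/3 m (b=L-a=40/3):
  θ_1 = Pa²(L-x)(2bL-(3b+a)(L-x))/(2L³EI)  [x>a] = 13·(20/3)²·(20-16)·(2·(40/3)·20-(3·(40/3)+(20/3))·(20-16))/(2·20³·5000) = 169/16875 rad
Load 2 — point force P=10 kN at a=40/3 m (b=L-a=20/3):
  θ_2 = Pa²(L-x)(2bL-(3b+a)(L-x))/(2L³EI)  [x>a] = 10·(40/3)²·(20-16)·(2·(20/3)·20-(3·(20/3)+(40/3))·(20-16))/(2·20³·5000) = 8/675 rad
Load 3 — applied couple M₀=13 kN·m at a=10 m (b=L-a=10):
  θ_3 = (R_Ax²/2 - M_Ax - M₀(x-a))/EI  [x>a] with R_A=39/40, M_A=13/4 = ((39/40)·16²/2 - (13/4)·16 - 13·(16-10))/5000 = -13/12500 rad
Superposition: θ = Σ θ_i = 781/37500 rad ≈ 0.020827 rad

θ(16) = 781/37500 rad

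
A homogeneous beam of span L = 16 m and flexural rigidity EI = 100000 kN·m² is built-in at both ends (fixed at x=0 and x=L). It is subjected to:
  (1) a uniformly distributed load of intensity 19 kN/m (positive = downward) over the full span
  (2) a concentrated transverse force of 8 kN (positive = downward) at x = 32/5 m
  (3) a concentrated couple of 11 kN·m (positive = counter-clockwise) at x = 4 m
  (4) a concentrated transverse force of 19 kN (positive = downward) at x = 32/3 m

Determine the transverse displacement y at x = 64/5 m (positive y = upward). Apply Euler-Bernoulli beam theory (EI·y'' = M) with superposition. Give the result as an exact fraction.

Load 1 — uniform load w=19 kN/m over full span:
  y_1 = -wx²(L-x)²/(24EI) = -19·(64/5)²·(16-(64/5))²/(24·100000) = -77824/5859375 m
Load 2 — point force P=8 kN at a=32/5 m (b=L-a=48/5):
  y_2 = -Pa²(L-x)²(3bL-(3b+a)(L-x))/(6L³EI)  [x>a] = -8·(32/5)²·(16-(64/5))²·(3·(48/5)·16-(3·(48/5)+(32/5))·(16-(64/5)))/(6·16³·100000) = -69632/146484375 m
Load 3 — applied couple M₀=11 kN·m at a=4 m (b=L-a=12):
  y_3 = (R_Ax³/6 - M_Ax²/2 - M₀(x-a)²/2)/EI  [x>a] with R_A=99/128, M_A=-33/16 = ((99/128)·(64/5)³/6 - (-33/16)·(64/5)²/2 - 11·((64/5)-4)²/2)/100000 = 209/1562500 m
Load 4 — point force P=19 kN at a=32/3 m (b=L-a=16/3):
  y_4 = -Pa²(L-x)²(3bL-(3b+a)(L-x))/(6L³EI)  [x>a] = -19·(32/3)²·(16-(64/5))²·(3·(16/3)·16-(3·(16/3)+(32/3))·(16-(64/5)))/(6·16³·100000) = -9728/6328125 m
Superposition: y = Σ y_i = -239848931/15820312500 m ≈ -0.015161 m

y(64/5) = -239848931/15820312500 m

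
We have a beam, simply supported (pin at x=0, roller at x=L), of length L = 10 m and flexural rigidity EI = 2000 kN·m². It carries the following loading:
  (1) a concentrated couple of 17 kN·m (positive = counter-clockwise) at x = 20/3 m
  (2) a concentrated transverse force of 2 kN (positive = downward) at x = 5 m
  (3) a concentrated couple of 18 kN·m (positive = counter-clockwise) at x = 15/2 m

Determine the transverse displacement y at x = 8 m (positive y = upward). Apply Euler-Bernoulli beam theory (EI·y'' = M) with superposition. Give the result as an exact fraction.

y(8) = -637/14400 m

Load 1 — applied couple M₀=17 kN·m at a=20/3 m (b=L-a=10/3):
  y_1 = (M₀x³/(6L)-M₀(x-a)²/2+C₁x)/EI  [x>a] with C₁=M₀(3b²-L²)/(6L)=-170/9 = (17·8³/(6·10)-17·(8-(20/3))²/2+(-170/9)·8)/2000 = -119/11250 m
Load 2 — point force P=2 kN at a=5 m (b=L-a=5):
  y_2 = -Pa(L-x)(2Lx-a²-x²)/(6LEI)  [x>a] = -2·5·(10-8)·(2·10·8-5²-8²)/(6·10·2000) = -71/6000 m
Load 3 — applied couple M₀=18 kN·m at a=15/2 m (b=L-a=5/2):
  y_3 = (M₀x³/(6L)-M₀(x-a)²/2+C₁x)/EI  [x>a] with C₁=M₀(3b²-L²)/(6L)=-195/8 = (18·8³/(6·10)-18·(8-(15/2))²/2+(-195/8)·8)/2000 = -873/40000 m
Superposition: y = Σ y_i = -637/14400 m ≈ -0.044236 m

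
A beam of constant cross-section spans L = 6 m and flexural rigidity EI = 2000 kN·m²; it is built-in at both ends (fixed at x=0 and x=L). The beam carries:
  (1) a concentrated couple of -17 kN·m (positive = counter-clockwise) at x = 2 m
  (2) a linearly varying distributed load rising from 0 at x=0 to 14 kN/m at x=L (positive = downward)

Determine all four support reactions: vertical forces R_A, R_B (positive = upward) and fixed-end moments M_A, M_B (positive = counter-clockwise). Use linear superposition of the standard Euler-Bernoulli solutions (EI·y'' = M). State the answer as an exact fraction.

Load 1 — applied couple M₀=-17 kN·m at a=2 m (b=L-a=4):
  R_A = 6M₀ab/L³ = 6·(-17)·2·4/6³ = -34/9 kN
  M_A = M₀b(2a-b)/L² = (-17)·4·(2·2-4)/6² = 0 kN·m
  R_B = -6M₀ab/L³ = -6·(-17)·2·4/6³ = 34/9 kN
  M_B = M₀a(2b-a)/L² = (-17)·2·(2·4-2)/6² = -17/3 kN·m
Load 2 — triangular load w₀=14 kN/m (0→w₀ over full span):
  R_A = 3w₀L/20 = 3·14·6/20 = 63/5 kN
  M_A = w₀L²/30 = 14·6²/30 = 84/5 kN·m
  R_B = 7w₀L/20 = 7·14·6/20 = 147/5 kN
  M_B = -w₀L²/20 = -14·6²/20 = -126/5 kN·m
Superposition: R_A = 397/45 kN, M_A = 84/5 kN·m, R_B = 1493/45 kN, M_B = -463/15 kN·m

R_A = 397/45 kN, M_A = 84/5 kN·m, R_B = 1493/45 kN, M_B = -463/15 kN·m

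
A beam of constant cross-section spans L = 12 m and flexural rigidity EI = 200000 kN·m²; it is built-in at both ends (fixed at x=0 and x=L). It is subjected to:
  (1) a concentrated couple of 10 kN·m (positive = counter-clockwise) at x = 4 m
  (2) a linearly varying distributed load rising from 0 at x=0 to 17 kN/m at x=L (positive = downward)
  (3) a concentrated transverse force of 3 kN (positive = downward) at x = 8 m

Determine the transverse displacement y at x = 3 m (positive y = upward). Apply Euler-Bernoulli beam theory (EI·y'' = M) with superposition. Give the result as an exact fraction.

y(3) = -37739/32000000 m

Load 1 — applied couple M₀=10 kN·m at a=4 m (b=L-a=8):
  y_1 = (R_Ax³/6 - M_Ax²/2)/EI  [x≤a] with R_A=10/9, M_A=0 = ((10/9)·3³/6 - 0·3²/2)/200000 = 1/40000 m
Load 2 — triangular load w₀=17 kN/m (0→w₀ over full span):
  y_2 = -w₀x²(L-x)²(x+2L)/(120LEI) = -17·3²·(12-3)²·(3+2·12)/(120·12·200000) = -37179/32000000 m
Load 3 — point force P=3 kN at a=8 m (b=L-a=4):
  y_3 = -Pb²x²(3aL-(3a+b)x)/(6L³EI)  [x≤a] = -3·4²·3²·(3·8·12-(3·8+4)·3)/(6·12³·200000) = -17/400000 m
Superposition: y = Σ y_i = -37739/32000000 m ≈ -0.001179 m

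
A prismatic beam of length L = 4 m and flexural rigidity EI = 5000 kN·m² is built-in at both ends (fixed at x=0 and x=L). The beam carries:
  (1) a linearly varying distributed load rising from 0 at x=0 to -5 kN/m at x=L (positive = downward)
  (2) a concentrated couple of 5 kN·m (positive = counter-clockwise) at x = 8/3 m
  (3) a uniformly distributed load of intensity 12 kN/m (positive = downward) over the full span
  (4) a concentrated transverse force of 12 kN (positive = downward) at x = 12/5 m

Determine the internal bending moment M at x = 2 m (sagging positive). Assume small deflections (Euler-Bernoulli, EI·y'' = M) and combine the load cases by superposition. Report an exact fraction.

M(2) = 296/25 kN·m

Load 1 — triangular load w₀=-5 kN/m (0→w₀ over full span):
  M_1 = 3w₀Lx/20 - w₀L²/30 - w₀x³/(6L) = 3·(-5)·4·2/20 - (-5)·4²/30 - (-5)·2³/(6·4) = -5/3 kN·m
Load 2 — applied couple M₀=5 kN·m at a=8/3 m (b=L-a=4/3):
  M_2 = R_Ax - M_A  [x≤a] with R_A=5/3, M_A=5/3 = (5/3)·2 - (5/3) = 5/3 kN·m
Load 3 — uniform load w=12 kN/m over full span:
  M_3 = wLx/2 - wL²/12 - wx²/2 = 12·4·2/2 - 12·4²/12 - 12·2²/2 = 8 kN·m
Load 4 — point force P=12 kN at a=12/5 m (b=L-a=8/5):
  M_4 = Pb²(3a+b)x/L³ - Pab²/L²  [x≤a] = 12·(8/5)²·(3·(12/5)+(8/5))·2/4³ - 12·(12/5)·(8/5)²/4² = 96/25 kN·m
Superposition: M = Σ M_i = 296/25 kN·m ≈ 11.840000 kN·m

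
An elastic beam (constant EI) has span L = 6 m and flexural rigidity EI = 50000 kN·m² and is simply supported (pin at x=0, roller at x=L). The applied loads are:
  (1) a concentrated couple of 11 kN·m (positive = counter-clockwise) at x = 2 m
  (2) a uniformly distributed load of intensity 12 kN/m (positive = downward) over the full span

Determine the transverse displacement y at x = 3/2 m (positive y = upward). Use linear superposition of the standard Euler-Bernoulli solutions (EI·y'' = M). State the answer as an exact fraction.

y(3/2) = -551/200000 m

Load 1 — applied couple M₀=11 kN·m at a=2 m (b=L-a=4):
  y_1 = (M₀x³/(6L)+C₁x)/EI  [x≤a] with C₁=M₀(3b²-L²)/(6L)=11/3 = (11·(3/2)³/(6·6)+(11/3)·(3/2))/50000 = 209/1600000 m
Load 2 — uniform load w=12 kN/m over full span:
  y_2 = -wx(L³-2Lx²+x³)/(24EI) = -12·(3/2)·(6³-2·6·(3/2)²+(3/2)³)/(24·50000) = -4617/1600000 m
Superposition: y = Σ y_i = -551/200000 m ≈ -0.002755 m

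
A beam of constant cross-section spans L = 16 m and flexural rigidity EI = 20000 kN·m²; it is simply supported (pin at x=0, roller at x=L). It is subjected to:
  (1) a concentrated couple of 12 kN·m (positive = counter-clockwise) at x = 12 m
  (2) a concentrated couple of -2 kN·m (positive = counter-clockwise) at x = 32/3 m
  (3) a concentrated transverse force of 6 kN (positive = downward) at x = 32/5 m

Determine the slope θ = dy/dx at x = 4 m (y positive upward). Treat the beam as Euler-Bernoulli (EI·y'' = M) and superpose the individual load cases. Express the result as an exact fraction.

θ(4) = -97817/22500000 rad

Load 1 — applied couple M₀=12 kN·m at a=12 m (b=L-a=4):
  θ_1 = (M₀x²/(2L)+C₁)/EI  [x≤a] with C₁=M₀(3b²-L²)/(6L)=-26 = (12·4²/(2·16)+(-26))/20000 = -1/1000 rad
Load 2 — applied couple M₀=-2 kN·m at a=32/3 m (b=L-a=16/3):
  θ_2 = (M₀x²/(2L)+C₁)/EI  [x≤a] with C₁=M₀(3b²-L²)/(6L)=32/9 = ((-2)·4²/(2·16)+(32/9))/20000 = 23/180000 rad
Load 3 — point force P=6 kN at a=32/5 m (b=L-a=48/5):
  θ_3 = -Pb(L²-b²-3x²)/(6LEI)  [x≤a] = -6·(48/5)·(16²-(48/5)²-3·4²)/(6·16·20000) = -543/156250 rad
Superposition: θ = Σ θ_i = -97817/22500000 rad ≈ -0.004347 rad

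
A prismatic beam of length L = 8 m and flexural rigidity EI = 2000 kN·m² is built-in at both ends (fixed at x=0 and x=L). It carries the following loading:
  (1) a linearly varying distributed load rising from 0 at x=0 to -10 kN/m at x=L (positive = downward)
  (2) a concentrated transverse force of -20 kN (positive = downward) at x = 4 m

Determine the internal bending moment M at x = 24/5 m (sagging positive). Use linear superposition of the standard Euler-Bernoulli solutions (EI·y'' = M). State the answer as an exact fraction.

Load 1 — triangular load w₀=-10 kN/m (0→w₀ over full span):
  M_1 = 3w₀Lx/20 - w₀L²/30 - w₀x³/(6L) = 3·(-10)·8·(24/5)/20 - (-10)·8²/30 - (-10)·(24/5)³/(6·8) = -992/75 kN·m
Load 2 — point force P=-20 kN at a=4 m (b=L-a=4):
  M_2 = Pa²(a+3b)(L-x)/L³ - Pa²b/L²  [x>a] = (-20)·4²·(4+3·4)·(8-(24/5))/8³ - (-20)·4²·4/8² = -12 kN·m
Superposition: M = Σ M_i = -1892/75 kN·m ≈ -25.226667 kN·m

M(24/5) = -1892/75 kN·m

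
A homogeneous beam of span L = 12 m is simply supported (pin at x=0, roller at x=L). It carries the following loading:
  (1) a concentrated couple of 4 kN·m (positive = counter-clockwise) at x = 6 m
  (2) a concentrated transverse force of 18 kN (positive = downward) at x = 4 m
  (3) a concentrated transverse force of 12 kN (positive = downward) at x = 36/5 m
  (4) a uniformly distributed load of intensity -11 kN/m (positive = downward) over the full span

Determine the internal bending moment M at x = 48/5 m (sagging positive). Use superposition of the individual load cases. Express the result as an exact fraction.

Load 1 — applied couple M₀=4 kN·m at a=6 m (b=L-a=6):
  M_1 = M₀x/L - M₀  [x>a] = 4·(48/5)/12 - 4 = -4/5 kN·m
Load 2 — point force P=18 kN at a=4 m (b=L-a=8):
  M_2 = Pa(L-x)/L  [x>a] = 18·4·(12-(48/5))/12 = 72/5 kN·m
Load 3 — point force P=12 kN at a=36/5 m (b=L-a=24/5):
  M_3 = Pa(L-x)/L  [x>a] = 12·(36/5)·(12-(48/5))/12 = 432/25 kN·m
Load 4 — uniform load w=-11 kN/m over full span:
  M_4 = wx(L-x)/2 = (-11)·(48/5)·(12-(48/5))/2 = -3168/25 kN·m
Superposition: M = Σ M_i = -2396/25 kN·m ≈ -95.840000 kN·m

M(48/5) = -2396/25 kN·m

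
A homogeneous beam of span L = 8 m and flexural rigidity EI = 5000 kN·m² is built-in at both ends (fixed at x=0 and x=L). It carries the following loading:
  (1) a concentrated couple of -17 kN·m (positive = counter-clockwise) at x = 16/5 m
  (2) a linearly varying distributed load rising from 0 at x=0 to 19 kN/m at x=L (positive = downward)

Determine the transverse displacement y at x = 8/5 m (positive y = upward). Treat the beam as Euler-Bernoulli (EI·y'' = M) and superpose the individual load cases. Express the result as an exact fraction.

y(8/5) = -210956/29296875 m

Load 1 — applied couple M₀=-17 kN·m at a=16/5 m (b=L-a=24/5):
  y_1 = (R_Ax³/6 - M_Ax²/2)/EI  [x≤a] with R_A=-153/50, M_A=-51/25 = ((-153/50)·(8/5)³/6 - (-51/25)·(8/5)²/2)/5000 = 204/1953125 m
Load 2 — triangular load w₀=19 kN/m (0→w₀ over full span):
  y_2 = -w₀x²(L-x)²(x+2L)/(120LEI) = -19·(8/5)²·(8-(8/5))²·((8/5)+2·8)/(120·8·5000) = -214016/29296875 m
Superposition: y = Σ y_i = -210956/29296875 m ≈ -0.007201 m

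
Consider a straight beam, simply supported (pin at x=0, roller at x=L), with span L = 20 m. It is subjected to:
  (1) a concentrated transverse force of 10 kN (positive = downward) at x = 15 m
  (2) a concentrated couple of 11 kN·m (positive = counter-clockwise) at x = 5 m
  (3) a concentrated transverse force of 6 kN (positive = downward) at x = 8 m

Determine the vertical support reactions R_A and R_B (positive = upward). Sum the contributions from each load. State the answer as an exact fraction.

Load 1 — point force P=10 kN at a=15 m (b=L-a=5):
  R_A = Pb/L = 10·5/20 = 5/2 kN
  R_B = Pa/L = 10·15/20 = 15/2 kN
Load 2 — applied couple M₀=11 kN·m at a=5 m (b=L-a=15):
  R_A = M₀/L = 11/20 kN
  R_B = -M₀/L = -11/20 kN
Load 3 — point force P=6 kN at a=8 m (b=L-a=12):
  R_A = Pb/L = 6·12/20 = 18/5 kN
  R_B = Pa/L = 6·8/20 = 12/5 kN
Superposition: R_A = 133/20 kN, R_B = 187/20 kN

R_A = 133/20 kN, R_B = 187/20 kN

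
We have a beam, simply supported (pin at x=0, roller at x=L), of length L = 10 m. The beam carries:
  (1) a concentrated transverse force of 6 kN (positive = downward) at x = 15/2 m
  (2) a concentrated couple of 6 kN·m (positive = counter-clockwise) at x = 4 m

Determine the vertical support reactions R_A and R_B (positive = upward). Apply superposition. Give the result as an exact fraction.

Load 1 — point force P=6 kN at a=15/2 m (b=L-a=5/2):
  R_A = Pb/L = 6·(5/2)/10 = 3/2 kN
  R_B = Pa/L = 6·(15/2)/10 = 9/2 kN
Load 2 — applied couple M₀=6 kN·m at a=4 m (b=L-a=6):
  R_A = M₀/L = 6/10 = 3/5 kN
  R_B = -M₀/L = -6/10 = -3/5 kN
Superposition: R_A = 21/10 kN, R_B = 39/10 kN

R_A = 21/10 kN, R_B = 39/10 kN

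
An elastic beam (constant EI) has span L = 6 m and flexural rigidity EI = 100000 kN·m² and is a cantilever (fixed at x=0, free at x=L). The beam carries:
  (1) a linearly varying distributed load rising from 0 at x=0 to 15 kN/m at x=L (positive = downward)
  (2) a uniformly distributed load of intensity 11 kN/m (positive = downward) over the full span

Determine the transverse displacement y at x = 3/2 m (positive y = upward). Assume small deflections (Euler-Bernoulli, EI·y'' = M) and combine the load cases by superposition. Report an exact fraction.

y(3/2) = -187029/51200000 m

Load 1 — triangular load w₀=15 kN/m (0→w₀ over full span):
  y_1 = (w₀Lx³/12-w₀L²x²/6-w₀x⁵/(120L))/EI = (15·6·(3/2)³/12-15·6²·(3/2)²/6-15·(3/2)⁵/(120·6))/100000 = -90801/51200000 m
Load 2 — uniform load w=11 kN/m over full span:
  y_2 = -wx²(x²-4Lx+6L²)/(24EI) = -11·(3/2)²·((3/2)²-4·6·(3/2)+6·6²)/(24·100000) = -24057/12800000 m
Superposition: y = Σ y_i = -187029/51200000 m ≈ -0.003653 m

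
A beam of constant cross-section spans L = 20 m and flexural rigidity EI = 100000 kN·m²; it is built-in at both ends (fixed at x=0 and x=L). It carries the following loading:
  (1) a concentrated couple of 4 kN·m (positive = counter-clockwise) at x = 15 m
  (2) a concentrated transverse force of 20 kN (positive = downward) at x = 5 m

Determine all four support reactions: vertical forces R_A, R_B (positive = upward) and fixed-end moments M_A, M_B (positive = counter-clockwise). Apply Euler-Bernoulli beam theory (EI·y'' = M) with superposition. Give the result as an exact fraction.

Load 1 — applied couple M₀=4 kN·m at a=15 m (b=L-a=5):
  R_A = 6M₀ab/L³ = 6·4·15·5/20³ = 9/40 kN
  M_A = M₀b(2a-b)/L² = 4·5·(2·15-5)/20² = 5/4 kN·m
  R_B = -6M₀ab/L³ = -6·4·15·5/20³ = -9/40 kN
  M_B = M₀a(2b-a)/L² = 4·15·(2·5-15)/20² = -3/4 kN·m
Load 2 — point force P=20 kN at a=5 m (b=L-a=15):
  R_A = Pb²(3a+b)/L³ = 20·15²·(3·5+15)/20³ = 135/8 kN
  M_A = Pab²/L² = 20·5·15²/20² = 225/4 kN·m
  R_B = Pa²(a+3b)/L³ = 20·5²·(5+3·15)/20³ = 25/8 kN
  M_B = -Pa²b/L² = -20·5²·15/20² = -75/4 kN·m
Superposition: R_A = 171/10 kN, M_A = 115/2 kN·m, R_B = 29/10 kN, M_B = -39/2 kN·m

R_A = 171/10 kN, M_A = 115/2 kN·m, R_B = 29/10 kN, M_B = -39/2 kN·m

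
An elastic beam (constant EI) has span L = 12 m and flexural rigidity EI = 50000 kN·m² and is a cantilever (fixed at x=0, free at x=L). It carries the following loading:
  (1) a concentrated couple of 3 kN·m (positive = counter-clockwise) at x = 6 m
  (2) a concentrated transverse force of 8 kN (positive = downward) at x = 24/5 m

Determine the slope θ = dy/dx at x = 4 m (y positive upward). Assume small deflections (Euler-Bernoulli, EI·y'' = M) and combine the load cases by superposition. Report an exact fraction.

Load 1 — applied couple M₀=3 kN·m at a=6 m (b=L-a=6):
  θ_1 = M₀x/EI  [x≤a] = 3·4/50000 = 3/12500 rad
Load 2 — point force P=8 kN at a=24/5 m (b=L-a=36/5):
  θ_2 = -Px(2a-x)/(2EI)  [x≤a] = -8·4·(2·(24/5)-4)/(2·50000) = -28/15625 rad
Superposition: θ = Σ θ_i = -97/62500 rad ≈ -0.001552 rad

θ(4) = -97/62500 rad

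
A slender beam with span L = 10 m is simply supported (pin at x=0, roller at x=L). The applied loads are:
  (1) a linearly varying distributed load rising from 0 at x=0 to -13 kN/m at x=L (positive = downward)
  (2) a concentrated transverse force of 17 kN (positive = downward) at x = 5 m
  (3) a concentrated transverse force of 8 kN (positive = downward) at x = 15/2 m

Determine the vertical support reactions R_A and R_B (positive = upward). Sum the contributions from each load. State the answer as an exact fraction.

Load 1 — triangular load w₀=-13 kN/m (0→w₀ over full span):
  R_A = w₀L/6 = (-13)·10/6 = -65/3 kN
  R_B = w₀L/3 = (-13)·10/3 = -130/3 kN
Load 2 — point force P=17 kN at a=5 m (b=L-a=5):
  R_A = Pb/L = 17·5/10 = 17/2 kN
  R_B = Pa/L = 17·5/10 = 17/2 kN
Load 3 — point force P=8 kN at a=15/2 m (b=L-a=5/2):
  R_A = Pb/L = 8·(5/2)/10 = 2 kN
  R_B = Pa/L = 8·(15/2)/10 = 6 kN
Superposition: R_A = -67/6 kN, R_B = -173/6 kN

R_A = -67/6 kN, R_B = -173/6 kN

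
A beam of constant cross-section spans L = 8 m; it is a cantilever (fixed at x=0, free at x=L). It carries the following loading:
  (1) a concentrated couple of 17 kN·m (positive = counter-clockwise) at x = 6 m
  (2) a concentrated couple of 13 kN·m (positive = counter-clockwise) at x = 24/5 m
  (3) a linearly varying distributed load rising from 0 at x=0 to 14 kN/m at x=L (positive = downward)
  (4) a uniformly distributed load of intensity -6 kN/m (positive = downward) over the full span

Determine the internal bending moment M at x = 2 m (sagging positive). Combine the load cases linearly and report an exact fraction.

Load 1 — applied couple M₀=17 kN·m at a=6 m (b=L-a=2):
  M_1 = M₀  [x≤a] = 17 = 17 kN·m
Load 2 — applied couple M₀=13 kN·m at a=24/5 m (b=L-a=16/5):
  M_2 = M₀  [x≤a] = 13 = 13 kN·m
Load 3 — triangular load w₀=14 kN/m (0→w₀ over full span):
  M_3 = w₀Lx/2 - w₀L²/3 - w₀x³/(6L) = 14·8·2/2 - 14·8²/3 - 14·2³/(6·8) = -189 kN·m
Load 4 — uniform load w=-6 kN/m over full span:
  M_4 = -w(L-x)²/2 = -(-6)·(8-2)²/2 = 108 kN·m
Superposition: M = Σ M_i = -51 kN·m ≈ -51.000000 kN·m

M(2) = -51 kN·m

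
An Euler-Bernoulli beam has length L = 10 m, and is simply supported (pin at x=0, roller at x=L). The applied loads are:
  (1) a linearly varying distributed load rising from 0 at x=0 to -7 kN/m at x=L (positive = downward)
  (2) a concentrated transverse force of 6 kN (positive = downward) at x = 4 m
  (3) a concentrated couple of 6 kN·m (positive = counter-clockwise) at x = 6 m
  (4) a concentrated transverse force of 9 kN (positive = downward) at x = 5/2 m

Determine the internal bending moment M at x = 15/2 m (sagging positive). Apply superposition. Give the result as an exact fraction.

M(15/2) = -901/32 kN·m

Load 1 — triangular load w₀=-7 kN/m (0→w₀ over full span):
  M_1 = w₀Lx/6 - w₀x³/(6L) = (-7)·10·(15/2)/6 - (-7)·(15/2)³/(6·10) = -1225/32 kN·m
Load 2 — point force P=6 kN at a=4 m (b=L-a=6):
  M_2 = Pa(L-x)/L  [x>a] = 6·4·(10-(15/2))/10 = 6 kN·m
Load 3 — applied couple M₀=6 kN·m at a=6 m (b=L-a=4):
  M_3 = M₀x/L - M₀  [x>a] = 6·(15/2)/10 - 6 = -3/2 kN·m
Load 4 — point force P=9 kN at a=5/2 m (b=L-a=15/2):
  M_4 = Pa(L-x)/L  [x>a] = 9·(5/2)·(10-(15/2))/10 = 45/8 kN·m
Superposition: M = Σ M_i = -901/32 kN·m ≈ -28.156250 kN·m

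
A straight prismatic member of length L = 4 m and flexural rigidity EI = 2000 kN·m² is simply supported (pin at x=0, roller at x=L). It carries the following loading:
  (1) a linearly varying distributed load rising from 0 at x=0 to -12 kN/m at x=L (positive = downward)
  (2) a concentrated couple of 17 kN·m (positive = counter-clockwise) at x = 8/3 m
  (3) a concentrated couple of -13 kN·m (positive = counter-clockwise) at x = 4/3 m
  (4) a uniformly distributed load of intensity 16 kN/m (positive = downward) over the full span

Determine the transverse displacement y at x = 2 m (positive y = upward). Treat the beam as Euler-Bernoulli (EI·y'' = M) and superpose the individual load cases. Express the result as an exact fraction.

y(2) = -1/40 m

Load 1 — triangular load w₀=-12 kN/m (0→w₀ over full span):
  y_1 = -w₀x(7L⁴-10L²x²+3x⁴)/(360LEI) = -(-12)·2·(7·4⁴-10·4²·2²+3·2⁴)/(360·4·2000) = 1/100 m
Load 2 — applied couple M₀=17 kN·m at a=8/3 m (b=L-a=4/3):
  y_2 = (M₀x³/(6L)+C₁x)/EI  [x≤a] with C₁=M₀(3b²-L²)/(6L)=-68/9 = (17·2³/(6·4)+(-68/9)·2)/2000 = -17/3600 m
Load 3 — applied couple M₀=-13 kN·m at a=4/3 m (b=L-a=8/3):
  y_3 = (M₀x³/(6L)-M₀(x-a)²/2+C₁x)/EI  [x>a] with C₁=M₀(3b²-L²)/(6L)=-26/9 = ((-13)·2³/(6·4)-(-13)·(2-(4/3))²/2+(-26/9)·2)/2000 = -13/3600 m
Load 4 — uniform load w=16 kN/m over full span:
  y_4 = -wx(L³-2Lx²+x³)/(24EI) = -16·2·(4³-2·4·2²+2³)/(24·2000) = -2/75 m
Superposition: y = Σ y_i = -1/40 m ≈ -0.025000 m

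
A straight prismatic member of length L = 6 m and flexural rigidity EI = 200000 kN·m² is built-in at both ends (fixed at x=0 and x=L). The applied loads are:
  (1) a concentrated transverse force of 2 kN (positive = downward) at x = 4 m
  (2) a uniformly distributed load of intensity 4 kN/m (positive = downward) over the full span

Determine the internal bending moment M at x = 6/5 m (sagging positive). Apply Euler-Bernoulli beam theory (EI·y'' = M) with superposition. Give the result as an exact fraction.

M(6/5) = -56/75 kN·m

Load 1 — point force P=2 kN at a=4 m (b=L-a=2):
  M_1 = Pb²(3a+b)x/L³ - Pab²/L²  [x≤a] = 2·2²·(3·4+2)·(6/5)/6³ - 2·4·2²/6² = -4/15 kN·m
Load 2 — uniform load w=4 kN/m over full span:
  M_2 = wLx/2 - wL²/12 - wx²/2 = 4·6·(6/5)/2 - 4·6²/12 - 4·(6/5)²/2 = -12/25 kN·m
Superposition: M = Σ M_i = -56/75 kN·m ≈ -0.746667 kN·m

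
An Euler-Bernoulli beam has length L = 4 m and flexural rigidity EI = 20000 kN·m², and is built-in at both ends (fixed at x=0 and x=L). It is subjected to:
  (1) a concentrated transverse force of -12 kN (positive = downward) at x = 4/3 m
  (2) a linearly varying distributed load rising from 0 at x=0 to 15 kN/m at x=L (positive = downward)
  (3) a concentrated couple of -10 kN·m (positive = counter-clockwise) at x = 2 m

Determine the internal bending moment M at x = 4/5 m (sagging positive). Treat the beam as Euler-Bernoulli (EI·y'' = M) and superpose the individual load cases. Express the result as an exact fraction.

M(4/5) = -81/50 kN·m

Load 1 — point force P=-12 kN at a=4/3 m (b=L-a=8/3):
  M_1 = Pb²(3a+b)x/L³ - Pab²/L²  [x≤a] = (-12)·(8/3)²·(3·(4/3)+(8/3))·(4/5)/4³ - (-12)·(4/3)·(8/3)²/4² = 0 kN·m
Load 2 — triangular load w₀=15 kN/m (0→w₀ over full span):
  M_2 = 3w₀Lx/20 - w₀L²/30 - w₀x³/(6L) = 3·15·4·(4/5)/20 - 15·4²/30 - 15·(4/5)³/(6·4) = -28/25 kN·m
Load 3 — applied couple M₀=-10 kN·m at a=2 m (b=L-a=2):
  M_3 = R_Ax - M_A  [x≤a] with R_A=-15/4, M_A=-5/2 = (-15/4)·(4/5) - (-5/2) = -1/2 kN·m
Superposition: M = Σ M_i = -81/50 kN·m ≈ -1.620000 kN·m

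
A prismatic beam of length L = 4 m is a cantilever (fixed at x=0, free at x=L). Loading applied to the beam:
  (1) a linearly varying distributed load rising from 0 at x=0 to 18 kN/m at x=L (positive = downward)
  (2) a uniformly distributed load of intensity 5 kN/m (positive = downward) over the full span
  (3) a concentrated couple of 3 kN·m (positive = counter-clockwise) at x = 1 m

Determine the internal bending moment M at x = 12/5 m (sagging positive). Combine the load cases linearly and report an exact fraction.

Load 1 — triangular load w₀=18 kN/m (0→w₀ over full span):
  M_1 = w₀Lx/2 - w₀L²/3 - w₀x³/(6L) = 18·4·(12/5)/2 - 18·4²/3 - 18·(12/5)³/(6·4) = -2496/125 kN·m
Load 2 — uniform load w=5 kN/m over full span:
  M_2 = -w(L-x)²/2 = -5·(4-(12/5))²/2 = -32/5 kN·m
Load 3 — applied couple M₀=3 kN·m at a=1 m (b=L-a=3):
  M_3 = 0  [x>a] = 0 kN·m
Superposition: M = Σ M_i = -3296/125 kN·m ≈ -26.368000 kN·m

M(12/5) = -3296/125 kN·m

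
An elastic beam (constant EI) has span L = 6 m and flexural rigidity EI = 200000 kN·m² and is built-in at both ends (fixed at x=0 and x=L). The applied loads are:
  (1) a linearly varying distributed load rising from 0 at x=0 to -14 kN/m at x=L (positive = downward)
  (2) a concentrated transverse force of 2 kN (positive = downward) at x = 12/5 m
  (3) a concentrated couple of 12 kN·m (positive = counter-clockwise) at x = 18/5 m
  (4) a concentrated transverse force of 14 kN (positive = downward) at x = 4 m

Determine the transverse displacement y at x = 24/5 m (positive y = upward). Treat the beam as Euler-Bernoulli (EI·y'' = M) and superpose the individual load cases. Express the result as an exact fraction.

y(24/5) = 26047/1171875000 m

Load 1 — triangular load w₀=-14 kN/m (0→w₀ over full span):
  y_1 = -w₀x²(L-x)²(x+2L)/(120LEI) = -(-14)·(24/5)²·(6-(24/5))²·((24/5)+2·6)/(120·6·200000) = 2646/48828125 m
Load 2 — point force P=2 kN at a=12/5 m (b=L-a=18/5):
  y_2 = -Pa²(L-x)²(3bL-(3b+a)(L-x))/(6L³EI)  [x>a] = -2·(12/5)²·(6-(24/5))²·(3·(18/5)·6-(3·(18/5)+(12/5))·(6-(24/5)))/(6·6³·200000) = -153/48828125 m
Load 3 — applied couple M₀=12 kN·m at a=18/5 m (b=L-a=12/5):
  y_3 = (R_Ax³/6 - M_Ax²/2 - M₀(x-a)²/2)/EI  [x>a] with R_A=72/25, M_A=96/25 = ((72/25)·(24/5)³/6 - (96/25)·(24/5)²/2 - 12·((24/5)-(18/5))²/2)/200000 = 81/78125000 m
Load 4 — point force P=14 kN at a=4 m (b=L-a=2):
  y_4 = -Pa²(L-x)²(3bL-(3b+a)(L-x))/(6L³EI)  [x>a] = -14·4²·(6-(24/5))²·(3·2·6-(3·2+4)·(6-(24/5)))/(6·6³·200000) = -7/234375 m
Superposition: y = Σ y_i = 26047/1171875000 m ≈ 0.000022 m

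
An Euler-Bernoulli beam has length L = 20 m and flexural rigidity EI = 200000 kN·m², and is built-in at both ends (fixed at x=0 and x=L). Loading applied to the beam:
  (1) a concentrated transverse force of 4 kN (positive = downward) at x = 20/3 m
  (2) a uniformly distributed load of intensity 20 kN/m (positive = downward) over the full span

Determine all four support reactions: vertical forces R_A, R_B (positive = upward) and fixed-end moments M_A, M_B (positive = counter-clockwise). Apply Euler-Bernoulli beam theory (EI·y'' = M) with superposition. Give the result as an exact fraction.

Load 1 — point force P=4 kN at a=20/3 m (b=L-a=40/3):
  R_A = Pb²(3a+b)/L³ = 4·(40/3)²·(3·(20/3)+(40/3))/20³ = 80/27 kN
  M_A = Pab²/L² = 4·(20/3)·(40/3)²/20² = 320/27 kN·m
  R_B = Pa²(a+3b)/L³ = 4·(20/3)²·((20/3)+3·(40/3))/20³ = 28/27 kN
  M_B = -Pa²b/L² = -4·(20/3)²·(40/3)/20² = -160/27 kN·m
Load 2 — uniform load w=20 kN/m over full span:
  R_A = wL/2 = 20·20/2 = 200 kN
  M_A = wL²/12 = 20·20²/12 = 2000/3 kN·m
  R_B = wL/2 = 20·20/2 = 200 kN
  M_B = -wL²/12 = -20·20²/12 = -2000/3 kN·m
Superposition: R_A = 5480/27 kN, M_A = 18320/27 kN·m, R_B = 5428/27 kN, M_B = -18160/27 kN·m

R_A = 5480/27 kN, M_A = 18320/27 kN·m, R_B = 5428/27 kN, M_B = -18160/27 kN·m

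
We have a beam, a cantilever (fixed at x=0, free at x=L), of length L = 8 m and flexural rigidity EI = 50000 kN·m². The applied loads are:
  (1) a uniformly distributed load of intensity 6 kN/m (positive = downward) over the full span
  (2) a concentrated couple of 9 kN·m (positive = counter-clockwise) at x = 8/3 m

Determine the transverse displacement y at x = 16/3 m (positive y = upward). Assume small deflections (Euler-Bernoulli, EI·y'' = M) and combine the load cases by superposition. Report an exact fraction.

y(16/3) = -8218/253125 m

Load 1 — uniform load w=6 kN/m over full span:
  y_1 = -wx²(x²-4Lx+6L²)/(24EI) = -6·(16/3)²·((16/3)²-4·8·(16/3)+6·8²)/(24·50000) = -8704/253125 m
Load 2 — applied couple M₀=9 kN·m at a=8/3 m (b=L-a=16/3):
  y_2 = M₀a(2x-a)/(2EI)  [x>a] = 9·(8/3)·(2·(16/3)-(8/3))/(2·50000) = 6/3125 m
Superposition: y = Σ y_i = -8218/253125 m ≈ -0.032466 m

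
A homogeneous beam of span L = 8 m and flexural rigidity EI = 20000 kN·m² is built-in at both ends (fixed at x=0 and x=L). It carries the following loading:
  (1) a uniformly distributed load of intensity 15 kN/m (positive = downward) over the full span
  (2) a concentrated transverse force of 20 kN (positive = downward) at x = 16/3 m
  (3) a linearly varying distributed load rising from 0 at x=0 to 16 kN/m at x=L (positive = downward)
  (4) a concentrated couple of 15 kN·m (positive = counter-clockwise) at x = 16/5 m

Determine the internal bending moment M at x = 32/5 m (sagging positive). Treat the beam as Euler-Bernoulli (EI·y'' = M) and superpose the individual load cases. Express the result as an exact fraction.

Load 1 — uniform load w=15 kN/m over full span:
  M_1 = wLx/2 - wL²/12 - wx²/2 = 15·8·(32/5)/2 - 15·8²/12 - 15·(32/5)²/2 = -16/5 kN·m
Load 2 — point force P=20 kN at a=16/3 m (b=L-a=8/3):
  M_2 = Pa²(a+3b)(L-x)/L³ - Pa²b/L²  [x>a] = 20·(16/3)²·((16/3)+3·(8/3))·(8-(32/5))/8³ - 20·(16/3)²·(8/3)/8² = 0 kN·m
Load 3 — triangular load w₀=16 kN/m (0→w₀ over full span):
  M_3 = 3w₀Lx/20 - w₀L²/30 - w₀x³/(6L) = 3·16·8·(32/5)/20 - 16·8²/30 - 16·(32/5)³/(6·8) = 512/375 kN·m
Load 4 — applied couple M₀=15 kN·m at a=16/5 m (b=L-a=24/5):
  M_4 = R_Ax - M_A - M₀  [x>a] with R_A=27/10, M_A=9/5 = (27/10)·(32/5) - (9/5) - 15 = 12/25 kN·m
Superposition: M = Σ M_i = -508/375 kN·m ≈ -1.354667 kN·m

M(32/5) = -508/375 kN·m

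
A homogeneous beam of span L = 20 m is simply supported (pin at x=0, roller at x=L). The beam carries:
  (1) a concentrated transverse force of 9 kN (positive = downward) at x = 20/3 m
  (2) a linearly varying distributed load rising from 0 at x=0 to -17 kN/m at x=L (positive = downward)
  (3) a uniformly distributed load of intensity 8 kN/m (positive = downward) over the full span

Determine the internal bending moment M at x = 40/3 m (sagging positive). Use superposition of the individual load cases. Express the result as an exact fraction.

Load 1 — point force P=9 kN at a=20/3 m (b=L-a=40/3):
  M_1 = Pa(L-x)/L  [x>a] = 9·(20/3)·(20-(40/3))/20 = 20 kN·m
Load 2 — triangular load w₀=-17 kN/m (0→w₀ over full span):
  M_2 = w₀Lx/6 - w₀x³/(6L) = (-17)·20·(40/3)/6 - (-17)·(40/3)³/(6·20) = -34000/81 kN·m
Load 3 — uniform load w=8 kN/m over full span:
  M_3 = wx(L-x)/2 = 8·(40/3)·(20-(40/3))/2 = 3200/9 kN·m
Superposition: M = Σ M_i = -3580/81 kN·m ≈ -44.197531 kN·m

M(40/3) = -3580/81 kN·m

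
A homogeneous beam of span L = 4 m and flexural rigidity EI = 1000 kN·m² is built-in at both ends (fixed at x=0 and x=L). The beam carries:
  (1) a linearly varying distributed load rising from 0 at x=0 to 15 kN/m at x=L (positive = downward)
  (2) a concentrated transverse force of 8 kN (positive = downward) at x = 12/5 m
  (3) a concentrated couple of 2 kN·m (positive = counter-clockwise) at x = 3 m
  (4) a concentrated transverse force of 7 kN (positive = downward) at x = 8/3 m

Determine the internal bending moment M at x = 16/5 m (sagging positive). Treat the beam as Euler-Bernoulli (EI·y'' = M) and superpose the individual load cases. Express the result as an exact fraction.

Load 1 — triangular load w₀=15 kN/m (0→w₀ over full span):
  M_1 = 3w₀Lx/20 - w₀L²/30 - w₀x³/(6L) = 3·15·4·(16/5)/20 - 15·4²/30 - 15·(16/5)³/(6·4) = 8/25 kN·m
Load 2 — point force P=8 kN at a=12/5 m (b=L-a=8/5):
  M_2 = Pa²(a+3b)(L-x)/L³ - Pa²b/L²  [x>a] = 8·(12/5)²·((12/5)+3·(8/5))·(4-(16/5))/4³ - 8·(12/5)²·(8/5)/4² = -288/625 kN·m
Load 3 — applied couple M₀=2 kN·m at a=3 m (b=L-a=1):
  M_3 = R_Ax - M_A - M₀  [x>a] with R_A=9/16, M_A=5/8 = (9/16)·(16/5) - (5/8) - 2 = -33/40 kN·m
Load 4 — point force P=7 kN at a=8/3 m (b=L-a=4/3):
  M_4 = Pa²(a+3b)(L-x)/L³ - Pa²b/L²  [x>a] = 7·(8/3)²·((8/3)+3·(4/3))·(4-(16/5))/4³ - 7·(8/3)²·(4/3)/4² = 0 kN·m
Superposition: M = Σ M_i = -4829/5000 kN·m ≈ -0.965800 kN·m

M(16/5) = -4829/5000 kN·m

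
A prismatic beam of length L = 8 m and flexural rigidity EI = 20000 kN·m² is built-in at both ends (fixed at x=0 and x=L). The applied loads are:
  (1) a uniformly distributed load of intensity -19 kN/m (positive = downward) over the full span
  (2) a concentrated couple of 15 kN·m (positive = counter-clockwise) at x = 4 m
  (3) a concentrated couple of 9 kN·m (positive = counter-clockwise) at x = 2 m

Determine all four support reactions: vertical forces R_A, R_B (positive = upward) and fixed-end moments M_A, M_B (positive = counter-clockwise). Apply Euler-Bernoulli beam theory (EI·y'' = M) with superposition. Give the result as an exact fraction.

Load 1 — uniform load w=-19 kN/m over full span:
  R_A = wL/2 = (-19)·8/2 = -76 kN
  M_A = wL²/12 = (-19)·8²/12 = -304/3 kN·m
  R_B = wL/2 = (-19)·8/2 = -76 kN
  M_B = -wL²/12 = -(-19)·8²/12 = 304/3 kN·m
Load 2 — applied couple M₀=15 kN·m at a=4 m (b=L-a=4):
  R_A = 6M₀ab/L³ = 6·15·4·4/8³ = 45/16 kN
  M_A = M₀b(2a-b)/L² = 15·4·(2·4-4)/8² = 15/4 kN·m
  R_B = -6M₀ab/L³ = -6·15·4·4/8³ = -45/16 kN
  M_B = M₀a(2b-a)/L² = 15·4·(2·4-4)/8² = 15/4 kN·m
Load 3 — applied couple M₀=9 kN·m at a=2 m (b=L-a=6):
  R_A = 6M₀ab/L³ = 6·9·2·6/8³ = 81/64 kN
  M_A = M₀b(2a-b)/L² = 9·6·(2·2-6)/8² = -27/16 kN·m
  R_B = -6M₀ab/L³ = -6·9·2·6/8³ = -81/64 kN
  M_B = M₀a(2b-a)/L² = 9·2·(2·6-2)/8² = 45/16 kN·m
Superposition: R_A = -4603/64 kN, M_A = -4765/48 kN·m, R_B = -5125/64 kN, M_B = 5179/48 kN·m

R_A = -4603/64 kN, M_A = -4765/48 kN·m, R_B = -5125/64 kN, M_B = 5179/48 kN·m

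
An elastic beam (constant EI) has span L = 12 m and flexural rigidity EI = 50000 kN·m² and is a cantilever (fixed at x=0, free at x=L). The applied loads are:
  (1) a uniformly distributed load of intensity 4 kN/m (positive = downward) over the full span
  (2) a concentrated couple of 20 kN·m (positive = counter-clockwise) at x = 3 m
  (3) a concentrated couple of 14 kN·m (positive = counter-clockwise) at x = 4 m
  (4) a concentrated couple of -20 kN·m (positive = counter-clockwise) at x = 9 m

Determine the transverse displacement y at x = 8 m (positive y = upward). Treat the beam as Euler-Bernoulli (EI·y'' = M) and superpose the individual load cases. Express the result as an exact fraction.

y(8) = -343/3000 m

Load 1 — uniform load w=4 kN/m over full span:
  y_1 = -wx²(x²-4Lx+6L²)/(24EI) = -4·8²·(8²-4·12·8+6·12²)/(24·50000) = -1088/9375 m
Load 2 — applied couple M₀=20 kN·m at a=3 m (b=L-a=9):
  y_2 = M₀a(2x-a)/(2EI)  [x>a] = 20·3·(2·8-3)/(2·50000) = 39/5000 m
Load 3 — applied couple M₀=14 kN·m at a=4 m (b=L-a=8):
  y_3 = M₀a(2x-a)/(2EI)  [x>a] = 14·4·(2·8-4)/(2·50000) = 21/3125 m
Load 4 — applied couple M₀=-20 kN·m at a=9 m (b=L-a=3):
  y_4 = M₀x²/(2EI)  [x≤a] = (-20)·8²/(2·50000) = -8/625 m
Superposition: y = Σ y_i = -343/3000 m ≈ -0.114333 m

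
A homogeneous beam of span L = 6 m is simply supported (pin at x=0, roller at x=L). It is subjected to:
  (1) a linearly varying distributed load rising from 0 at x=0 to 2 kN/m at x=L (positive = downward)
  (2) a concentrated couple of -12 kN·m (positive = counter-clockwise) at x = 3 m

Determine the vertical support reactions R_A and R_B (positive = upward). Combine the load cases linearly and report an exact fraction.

R_A = 0 kN, R_B = 6 kN

Load 1 — triangular load w₀=2 kN/m (0→w₀ over full span):
  R_A = w₀L/6 = 2·6/6 = 2 kN
  R_B = w₀L/3 = 2·6/3 = 4 kN
Load 2 — applied couple M₀=-12 kN·m at a=3 m (b=L-a=3):
  R_A = M₀/L = (-12)/6 = -2 kN
  R_B = -M₀/L = -(-12)/6 = 2 kN
Superposition: R_A = 0 kN, R_B = 6 kN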